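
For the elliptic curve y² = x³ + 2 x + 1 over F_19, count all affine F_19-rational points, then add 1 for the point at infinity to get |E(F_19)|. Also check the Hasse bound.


Affine points = {(0, 1), (0, 18), (1, 2), (1, 17), (4, 4), (4, 15), (6, 1), (6, 18), (7, 4), (7, 15), (8, 4), (8, 15), (9, 8), (9, 11), (11, 9), (11, 10), (12, 9), (12, 10), (13, 1), (13, 18), (15, 9), (15, 10), (16, 5), (16, 14), (18, 6), (18, 13)}; affine count = 26; |E(F_19)| = 27.

Discriminant check: Δ ∝ 4a³ + 27b² = 4·2³ + 27·1² = 4·8 + 27·1 ≡ 2 (mod 19). Nonzero ⇒ E is nonsingular.
For each x ∈ F_19, compute rhs = x³ + 2·x + 1 mod 19, then count y ∈ F_19 with y² ≡ rhs.
  x = 0: rhs = 1, matching y values: 1, 18 (2 points).
  x = 1: rhs = 4, matching y values: 2, 17 (2 points).
  x = 2: rhs = 13, matching y values: none (0 points).
  x = 3: rhs = 15, matching y values: none (0 points).
  x = 4: rhs = 16, matching y values: 4, 15 (2 points).
  x = 5: rhs = 3, matching y values: none (0 points).
  x = 6: rhs = 1, matching y values: 1, 18 (2 points).
  x = 7: rhs = 16, matching y values: 4, 15 (2 points).
  x = 8: rhs = 16, matching y values: 4, 15 (2 points).
  x = 9: rhs = 7, matching y values: 8, 11 (2 points).
  x = 10: rhs = 14, matching y values: none (0 points).
  x = 11: rhs = 5, matching y values: 9, 10 (2 points).
  x = 12: rhs = 5, matching y values: 9, 10 (2 points).
  x = 13: rhs = 1, matching y values: 1, 18 (2 points).
  x = 14: rhs = 18, matching y values: none (0 points).
  x = 15: rhs = 5, matching y values: 9, 10 (2 points).
  x = 16: rhs = 6, matching y values: 5, 14 (2 points).
  x = 17: rhs = 8, matching y values: none (0 points).
  x = 18: rhs = 17, matching y values: 6, 13 (2 points).
Total affine count: 26.
Full point count |E(F_19)| = 26 + 1 = 27.
Hasse bound: |27 − (19+1)| = |7| = 7 ≤ 2√19 ≈ 8.7178 ✓.


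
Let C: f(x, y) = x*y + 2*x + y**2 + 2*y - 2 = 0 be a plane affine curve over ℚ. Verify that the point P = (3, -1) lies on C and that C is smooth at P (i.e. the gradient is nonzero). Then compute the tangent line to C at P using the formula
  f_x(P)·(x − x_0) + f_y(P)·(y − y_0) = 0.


Tangent line at P: x + 3*y = 0.

Step 1: f(3, -1) = 0, so P lies on C.
Step 2: partial derivatives
  f_x(x, y) = y + 2, f_y(x, y) = x + 2*y + 2.
  f_x(P) = 1, f_y(P) = 3 (gradient nonzero, so P is smooth).
Step 3: tangent line at P: 1·(x − 3) + 3·(y − -1) = 0.
Expanding: x + 3*y = 0.


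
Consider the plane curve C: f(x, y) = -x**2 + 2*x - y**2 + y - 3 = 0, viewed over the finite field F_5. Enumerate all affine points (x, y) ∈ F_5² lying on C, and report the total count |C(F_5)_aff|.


Affine F_5-points: {(0, 2), (0, 4), (2, 2), (2, 4)}; count = 4.

For each of the 25 pairs (x, y) ∈ F_5², evaluate f(x, y) mod 5. Record the zeros.
  x = 0: [0↦2, 1↦2, 2↦0, 3↦1, 4↦0]  zeros at y ∈ {2, 4}
  x = 1: [0↦3, 1↦3, 2↦1, 3↦2, 4↦1]  zeros at y ∈ ∅
  x = 2: [0↦2, 1↦2, 2↦0, 3↦1, 4↦0]  zeros at y ∈ {2, 4}
  x = 3: [0↦4, 1↦4, 2↦2, 3↦3, 4↦2]  zeros at y ∈ ∅
  x = 4: [0↦4, 1↦4, 2↦2, 3↦3, 4↦2]  zeros at y ∈ ∅
Collecting zeros: affine points = {(0, 2), (0, 4), (2, 2), (2, 4)}.
Total count |C(F_5)_aff| = 4.


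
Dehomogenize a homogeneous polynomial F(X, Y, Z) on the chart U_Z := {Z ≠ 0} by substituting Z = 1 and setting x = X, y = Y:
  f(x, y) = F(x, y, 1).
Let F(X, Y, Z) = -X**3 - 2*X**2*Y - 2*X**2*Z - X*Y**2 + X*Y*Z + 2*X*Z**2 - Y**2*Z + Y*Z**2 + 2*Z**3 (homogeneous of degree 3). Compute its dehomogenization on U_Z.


f(x, y) = -x**3 - 2*x**2*y - 2*x**2 - x*y**2 + x*y + 2*x - y**2 + y + 2

On U_Z we set Z = 1. Each monomial c·X^i·Y^j·Z^k in F becomes c·x^i·y^j·1^k = c·x^i·y^j.
Substituting Z = 1: F(X, Y, 1) = -x**3 - 2*x**2*y - 2*x**2 - x*y**2 + x*y + 2*x - y**2 + y + 2.
Note: deg(f) ≤ deg(F) = 3; strict inequality happens when F is divisible by Z (lost terms).


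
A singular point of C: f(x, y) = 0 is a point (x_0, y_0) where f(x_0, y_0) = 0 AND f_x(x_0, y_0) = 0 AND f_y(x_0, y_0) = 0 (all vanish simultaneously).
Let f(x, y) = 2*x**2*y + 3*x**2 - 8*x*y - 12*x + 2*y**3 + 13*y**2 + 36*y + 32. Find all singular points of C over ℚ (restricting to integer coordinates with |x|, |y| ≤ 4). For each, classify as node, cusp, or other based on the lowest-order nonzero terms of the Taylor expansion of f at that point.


Singular points: {(2, -2)}; classification: node.

Compute partial derivatives:
  f_x = 4*x*y + 6*x - 8*y - 12.
  f_y = 2*x**2 - 8*x + 6*y**2 + 26*y + 36.
Scan x_0 ∈ {−4, ..., 4}. For each x_0, f_y(x_0, y) is a polynomial in y; find its integer roots y ∈ {−4, ..., 4}, then test f_x and f at those candidates.
  x = -4: f_y(-4, y) = 6*y**2 + 26*y + 100; no integer root y with |y| ≤ 4.
  x = -3: f_y(-3, y) = 6*y**2 + 26*y + 78; no integer root y with |y| ≤ 4.
  x = -2: f_y(-2, y) = 6*y**2 + 26*y + 60; no integer root y with |y| ≤ 4.
  x = -1: f_y(-1, y) = 6*y**2 + 26*y + 46; no integer root y with |y| ≤ 4.
  x = 0: f_y(0, y) = 6*y**2 + 26*y + 36; no integer root y with |y| ≤ 4.
  x = 1: f_y(1, y) = 6*y**2 + 26*y + 30; no integer root y with |y| ≤ 4.
  x = 2: f_y(2, y) = 6*y**2 + 26*y + 28; vanishes at y ∈ {-2}. (2, -2): f_x = 0, f = 0 — SINGULAR.
  x = 3: f_y(3, y) = 6*y**2 + 26*y + 30; no integer root y with |y| ≤ 4.
  x = 4: f_y(4, y) = 6*y**2 + 26*y + 36; no integer root y with |y| ≤ 4.
Only singular point on the grid: (2, -2).
Classify: substitute x = 2 + u, y = -2 + v and expand: f = 2*u**2*v - u**2 + 2*v**3 + v**2.
No constant or linear terms (consistent with a singular point). Quadratic part: -u**2 + v**2. Cubic part: 2*u**2*v + 2*v**3.
The quadratic part v**2 - u**2 = (v − u)(v + u) splits into two distinct linear factors, so there are two distinct tangent lines y − -2 = ±(x − 2) — this is a node (ordinary double point).
Classification: node.


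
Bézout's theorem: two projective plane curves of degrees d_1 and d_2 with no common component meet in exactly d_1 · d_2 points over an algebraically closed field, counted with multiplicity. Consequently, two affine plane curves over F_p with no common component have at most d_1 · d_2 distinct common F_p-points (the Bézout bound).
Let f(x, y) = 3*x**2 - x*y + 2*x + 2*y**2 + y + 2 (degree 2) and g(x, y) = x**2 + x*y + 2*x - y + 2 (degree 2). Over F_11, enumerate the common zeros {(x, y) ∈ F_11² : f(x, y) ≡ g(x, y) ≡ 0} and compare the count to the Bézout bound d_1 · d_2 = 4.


Common zeros: ∅; count = 0; Bézout bound = 4.

deg(f) = 2, deg(g) = 2, so Bézout bound = 4.
Scan x ∈ F_11. For each x, list the y ∈ F_11 with f(x, y) ≡ 0 and those with g(x, y) ≡ 0 (mod 11); the common zeros in that column are the intersection.
  x = 0: f ≡ 0 at y ∈ ∅; g ≡ 0 at y ∈ {2}; common: ∅.
  x = 1: f ≡ 0 at y ∈ ∅; g ≡ 0 at y ∈ ∅; common: ∅.
  x = 2: f ≡ 0 at y ∈ {3}; g ≡ 0 at y ∈ {1}; common: ∅.
  x = 3: f ≡ 0 at y ∈ ∅; g ≡ 0 at y ∈ {8}; common: ∅.
  x = 4: f ≡ 0 at y ∈ ∅; g ≡ 0 at y ∈ {6}; common: ∅.
  x = 5: f ≡ 0 at y ∈ ∅; g ≡ 0 at y ∈ {10}; common: ∅.
  x = 6: f ≡ 0 at y ∈ ∅; g ≡ 0 at y ∈ {1}; common: ∅.
  x = 7: f ≡ 0 at y ∈ ∅; g ≡ 0 at y ∈ {2}; common: ∅.
  x = 8: f ≡ 0 at y ∈ ∅; g ≡ 0 at y ∈ {4}; common: ∅.
  x = 9: f ≡ 0 at y ∈ ∅; g ≡ 0 at y ∈ {8}; common: ∅.
  x = 10: f ≡ 0 at y ∈ ∅; g ≡ 0 at y ∈ {6}; common: ∅.
Collecting: common zeros = ∅, so the count is 0.
Comparison with the Bézout bound: 0 ≤ 4 = deg(f)·deg(g), as expected for curves with no common component (the affine F_11-count falls short of the bound because intersections may lie at infinity, over extension fields, or carry multiplicity).


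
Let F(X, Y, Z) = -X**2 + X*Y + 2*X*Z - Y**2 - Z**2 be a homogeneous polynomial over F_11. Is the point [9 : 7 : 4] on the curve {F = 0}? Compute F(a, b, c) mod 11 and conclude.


F(9,7,4) ≡ 0 (mod 11); P is on the curve.

Evaluate F(9, 7, 4) term-by-term (mod 11).
  -X**2 ↦ -1·81·1·1 = -81
  X*Y ↦ 1·9·7·1 = 63
  2*X*Z ↦ 2·9·1·4 = 72
  -Y**2 ↦ -1·1·49·1 = -49
  -Z**2 ↦ -1·1·1·16 = -16
Sum: F(9, 7, 4) = (-81) + (63) + (72) + (-49) + (-16) = -11.
Reducing mod 11: -11 ≡ 0 (mod 11).
Since F(a, b, c) ≡ 0 (mod 11), P lies on the curve.


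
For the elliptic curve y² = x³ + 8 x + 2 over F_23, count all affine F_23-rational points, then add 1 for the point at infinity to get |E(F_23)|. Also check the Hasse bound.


Affine points = {(0, 5), (0, 18), (2, 7), (2, 16), (4, 11), (4, 12), (5, 11), (5, 12), (6, 6), (6, 17), (8, 7), (8, 16), (10, 1), (10, 22), (11, 8), (11, 15), (12, 3), (12, 20), (13, 7), (13, 16), (14, 11), (14, 12), (15, 1), (15, 22), (21, 1), (21, 22), (22, 4), (22, 19)}; affine count = 28; |E(F_23)| = 29.

Discriminant check: Δ ∝ 4a³ + 27b² = 4·8³ + 27·2² = 4·512 + 27·4 ≡ 17 (mod 23). Nonzero ⇒ E is nonsingular.
For each x ∈ F_23, compute rhs = x³ + 8·x + 2 mod 23, then count y ∈ F_23 with y² ≡ rhs.
  x = 0: rhs = 2, matching y values: 5, 18 (2 points).
  x = 1: rhs = 11, matching y values: none (0 points).
  x = 2: rhs = 3, matching y values: 7, 16 (2 points).
  x = 3: rhs = 7, matching y values: none (0 points).
  x = 4: rhs = 6, matching y values: 11, 12 (2 points).
  x = 5: rhs = 6, matching y values: 11, 12 (2 points).
  x = 6: rhs = 13, matching y values: 6, 17 (2 points).
  x = 7: rhs = 10, matching y values: none (0 points).
  x = 8: rhs = 3, matching y values: 7, 16 (2 points).
  x = 9: rhs = 21, matching y values: none (0 points).
  x = 10: rhs = 1, matching y values: 1, 22 (2 points).
  x = 11: rhs = 18, matching y values: 8, 15 (2 points).
  x = 12: rhs = 9, matching y values: 3, 20 (2 points).
  x = 13: rhs = 3, matching y values: 7, 16 (2 points).
  x = 14: rhs = 6, matching y values: 11, 12 (2 points).
  x = 15: rhs = 1, matching y values: 1, 22 (2 points).
  x = 16: rhs = 17, matching y values: none (0 points).
  x = 17: rhs = 14, matching y values: none (0 points).
  x = 18: rhs = 21, matching y values: none (0 points).
  x = 19: rhs = 21, matching y values: none (0 points).
  x = 20: rhs = 20, matching y values: none (0 points).
  x = 21: rhs = 1, matching y values: 1, 22 (2 points).
  x = 22: rhs = 16, matching y values: 4, 19 (2 points).
Total affine count: 28.
Full point count |E(F_23)| = 28 + 1 = 29.
Hasse bound: |29 − (23+1)| = |5| = 5 ≤ 2√23 ≈ 9.5917 ✓.


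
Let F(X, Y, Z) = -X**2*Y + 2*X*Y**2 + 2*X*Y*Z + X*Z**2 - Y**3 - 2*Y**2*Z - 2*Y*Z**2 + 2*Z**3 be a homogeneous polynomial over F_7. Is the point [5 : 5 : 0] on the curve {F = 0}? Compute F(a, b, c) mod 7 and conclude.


F(5,5,0) ≡ 0 (mod 7); P is on the curve.

Evaluate F(5, 5, 0) term-by-term (mod 7).
  -X**2*Y ↦ -1·25·5·1 = -125
  2*X*Y**2 ↦ 2·5·25·1 = 250
  2*X*Y*Z ↦ 2·5·5·0 = 0
  X*Z**2 ↦ 1·5·1·0 = 0
  -Y**3 ↦ -1·1·125·1 = -125
  -2*Y**2*Z ↦ -2·1·25·0 = 0
  -2*Y*Z**2 ↦ -2·1·5·0 = 0
  2*Z**3 ↦ 2·1·1·0 = 0
Sum: F(5, 5, 0) = (-125) + (250) + (0) + (0) + (-125) + (0) + (0) + (0) = 0.
Reducing mod 7: 0 ≡ 0 (mod 7).
Since F(a, b, c) ≡ 0 (mod 7), P lies on the curve.


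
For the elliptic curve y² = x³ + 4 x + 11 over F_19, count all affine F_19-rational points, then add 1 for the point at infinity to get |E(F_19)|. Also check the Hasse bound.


Affine points = {(0, 7), (0, 12), (1, 4), (1, 15), (5, 2), (5, 17), (6, 2), (6, 17), (8, 2), (8, 17), (9, 4), (9, 15), (10, 5), (10, 14), (12, 1), (12, 18), (15, 8), (15, 11), (18, 5), (18, 14)}; affine count = 20; |E(F_19)| = 21.

Discriminant check: Δ ∝ 4a³ + 27b² = 4·4³ + 27·11² = 4·64 + 27·121 ≡ 8 (mod 19). Nonzero ⇒ E is nonsingular.
For each x ∈ F_19, compute rhs = x³ + 4·x + 11 mod 19, then count y ∈ F_19 with y² ≡ rhs.
  x = 0: rhs = 11, matching y values: 7, 12 (2 points).
  x = 1: rhs = 16, matching y values: 4, 15 (2 points).
  x = 2: rhs = 8, matching y values: none (0 points).
  x = 3: rhs = 12, matching y values: none (0 points).
  x = 4: rhs = 15, matching y values: none (0 points).
  x = 5: rhs = 4, matching y values: 2, 17 (2 points).
  x = 6: rhs = 4, matching y values: 2, 17 (2 points).
  x = 7: rhs = 2, matching y values: none (0 points).
  x = 8: rhs = 4, matching y values: 2, 17 (2 points).
  x = 9: rhs = 16, matching y values: 4, 15 (2 points).
  x = 10: rhs = 6, matching y values: 5, 14 (2 points).
  x = 11: rhs = 18, matching y values: none (0 points).
  x = 12: rhs = 1, matching y values: 1, 18 (2 points).
  x = 13: rhs = 18, matching y values: none (0 points).
  x = 14: rhs = 18, matching y values: none (0 points).
  x = 15: rhs = 7, matching y values: 8, 11 (2 points).
  x = 16: rhs = 10, matching y values: none (0 points).
  x = 17: rhs = 14, matching y values: none (0 points).
  x = 18: rhs = 6, matching y values: 5, 14 (2 points).
Total affine count: 20.
Full point count |E(F_19)| = 20 + 1 = 21.
Hasse bound: |21 − (19+1)| = |1| = 1 ≤ 2√19 ≈ 8.7178 ✓.


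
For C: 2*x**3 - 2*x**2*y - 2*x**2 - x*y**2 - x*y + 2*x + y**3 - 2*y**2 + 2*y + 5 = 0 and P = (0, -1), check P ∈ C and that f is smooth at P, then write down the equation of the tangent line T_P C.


Tangent line at P: 2*x + 9*y + 9 = 0.

Step 1: f(0, -1) = 0, so P lies on C.
Step 2: partial derivatives
  f_x(x, y) = 6*x**2 - 4*x*y - 4*x - y**2 - y + 2, f_y(x, y) = -2*x**2 - 2*x*y - x + 3*y**2 - 4*y + 2.
  f_x(P) = 2, f_y(P) = 9 (gradient nonzero, so P is smooth).
Step 3: tangent line at P: 2·(x − 0) + 9·(y − -1) = 0.
Expanding: 2*x + 9*y + 9 = 0.


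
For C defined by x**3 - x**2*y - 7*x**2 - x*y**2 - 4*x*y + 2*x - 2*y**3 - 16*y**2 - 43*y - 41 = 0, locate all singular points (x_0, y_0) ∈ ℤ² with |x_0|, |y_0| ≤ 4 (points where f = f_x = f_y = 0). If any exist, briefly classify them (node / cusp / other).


Singular points: {(1, -3)}; classification: node.

Compute partial derivatives:
  f_x = 3*x**2 - 2*x*y - 14*x - y**2 - 4*y + 2.
  f_y = -x**2 - 2*x*y - 4*x - 6*y**2 - 32*y - 43.
Scan x_0 ∈ {−4, ..., 4}. For each x_0, f_y(x_0, y) is a polynomial in y; find its integer roots y ∈ {−4, ..., 4}, then test f_x and f at those candidates.
  x = -4: f_y(-4, y) = -6*y**2 - 24*y - 43; no integer root y with |y| ≤ 4.
  x = -3: f_y(-3, y) = -6*y**2 - 26*y - 40; no integer root y with |y| ≤ 4.
  x = -2: f_y(-2, y) = -6*y**2 - 28*y - 39; no integer root y with |y| ≤ 4.
  x = -1: f_y(-1, y) = -6*y**2 - 30*y - 40; no integer root y with |y| ≤ 4.
  x = 0: f_y(0, y) = -6*y**2 - 32*y - 43; no integer root y with |y| ≤ 4.
  x = 1: f_y(1, y) = -6*y**2 - 34*y - 48; vanishes at y ∈ {-3}. (1, -3): f_x = 0, f = 0 — SINGULAR.
  x = 2: f_y(2, y) = -6*y**2 - 36*y - 55; no integer root y with |y| ≤ 4.
  x = 3: f_y(3, y) = -6*y**2 - 38*y - 64; no integer root y with |y| ≤ 4.
  x = 4: f_y(4, y) = -6*y**2 - 40*y - 75; no integer root y with |y| ≤ 4.
Only singular point on the grid: (1, -3).
Classify: substitute x = 1 + u, y = -3 + v and expand: f = u**3 - u**2*v - u**2 - u*v**2 - 2*v**3 + v**2.
No constant or linear terms (consistent with a singular point). Quadratic part: -u**2 + v**2. Cubic part: u**3 - u**2*v - u*v**2 - 2*v**3.
The quadratic part v**2 - u**2 = (v − u)(v + u) splits into two distinct linear factors, so there are two distinct tangent lines y − -3 = ±(x − 1) — this is a node (ordinary double point).
Classification: node.


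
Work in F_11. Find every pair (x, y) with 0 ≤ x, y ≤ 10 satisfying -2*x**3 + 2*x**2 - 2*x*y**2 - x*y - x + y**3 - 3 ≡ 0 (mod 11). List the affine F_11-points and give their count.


Affine F_11-points: {(0, 9), (1, 5), (2, 9), (4, 5), (5, 3), (7, 2), (7, 5), (7, 7), (8, 2), (10, 9)}; count = 10.

For each of the 121 pairs (x, y) ∈ F_11², evaluate f(x, y) mod 11. Record the zeros.
  x = 0: [0↦8, 1↦9, 2↦5, 3↦2, 4↦6, 5↦1, 6↦4, 7↦10, 8↦3, 9↦0, 10↦7]  zeros at y ∈ {9}
  x = 1: [0↦7, 1↦5, 2↦5, 3↦2, 4↦2, 5↦0, 6↦2, 7↦3, 8↦9, 9↦4, 10↦5]  zeros at y ∈ {5}
  x = 2: [0↦9, 1↦4, 2↦8, 3↦5, 4↦1, 5↦2, 6↦3, 7↦10, 8↦7, 9↦0, 10↦6]  zeros at y ∈ {9}
  x = 3: [0↦2, 1↦5, 2↦2, 3↦10, 4↦2, 5↦6, 6↦6, 7↦8, 8↦7, 9↦9, 10↦9]  zeros at y ∈ ∅
  x = 4: [0↦7, 1↦7, 2↦8, 3↦5, 4↦4, 5↦0, 6↦10, 7↦7, 8↦8, 9↦8, 10↦2]  zeros at y ∈ {5}
  x = 5: [0↦1, 1↦9, 2↦3, 3↦0, 4↦6, 5↦5, 6↦3, 7↦6, 8↦9, 9↦7, 10↦6]  zeros at y ∈ {3}
  x = 6: [0↦5, 1↦10, 2↦8, 3↦5, 4↦7, 5↦9, 6↦6, 7↦4, 8↦9, 9↦5, 10↦9]  zeros at y ∈ ∅
  x = 7: [0↦7, 1↦9, 2↦0, 3↦8, 4↦6, 5↦0, 6↦7, 7↦0, 8↦7, 9↦1, 10↦10]  zeros at y ∈ {2, 5, 7}
  x = 8: [0↦6, 1↦5, 2↦0, 3↦8, 4↦2, 5↦10, 6↦5, 7↦4, 8↦2, 9↦5, 10↦8]  zeros at y ∈ {2}
  x = 9: [0↦1, 1↦8, 2↦7, 3↦4, 4↦5, 5↦5, 6↦10, 7↦4, 8↦4, 9↦5, 10↦2]  zeros at y ∈ ∅
  x = 10: [0↦2, 1↦6, 2↦9, 3↦6, 4↦3, 5↦6, 6↦10, 7↦10, 8↦1, 9↦0, 10↦2]  zeros at y ∈ {9}
Collecting zeros: affine points = {(0, 9), (1, 5), (2, 9), (4, 5), (5, 3), (7, 2), (7, 5), (7, 7), (8, 2), (10, 9)}.
Total count |C(F_11)_aff| = 10.


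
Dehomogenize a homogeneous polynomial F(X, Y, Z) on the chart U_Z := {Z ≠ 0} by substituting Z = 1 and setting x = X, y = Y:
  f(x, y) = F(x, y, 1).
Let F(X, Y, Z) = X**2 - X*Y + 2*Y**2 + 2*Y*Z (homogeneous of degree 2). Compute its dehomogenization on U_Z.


f(x, y) = x**2 - x*y + 2*y**2 + 2*y

On U_Z we set Z = 1. Each monomial c·X^i·Y^j·Z^k in F becomes c·x^i·y^j·1^k = c·x^i·y^j.
Substituting Z = 1: F(X, Y, 1) = x**2 - x*y + 2*y**2 + 2*y.
Note: deg(f) ≤ deg(F) = 2; strict inequality happens when F is divisible by Z (lost terms).


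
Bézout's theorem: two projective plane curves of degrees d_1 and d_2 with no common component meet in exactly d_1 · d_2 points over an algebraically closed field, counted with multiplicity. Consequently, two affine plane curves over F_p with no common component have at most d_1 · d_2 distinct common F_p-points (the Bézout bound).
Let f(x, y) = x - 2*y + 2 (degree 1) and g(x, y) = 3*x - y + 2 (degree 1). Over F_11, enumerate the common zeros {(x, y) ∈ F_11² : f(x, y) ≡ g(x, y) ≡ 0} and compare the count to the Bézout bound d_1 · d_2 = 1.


Common zeros: {(4, 3)}; count = 1; Bézout bound = 1.

deg(f) = 1, deg(g) = 1, so Bézout bound = 1.
Scan x ∈ F_11. For each x, list the y ∈ F_11 with f(x, y) ≡ 0 and those with g(x, y) ≡ 0 (mod 11); the common zeros in that column are the intersection.
  x = 0: f ≡ 0 at y ∈ {1}; g ≡ 0 at y ∈ {2}; common: ∅.
  x = 1: f ≡ 0 at y ∈ {7}; g ≡ 0 at y ∈ {5}; common: ∅.
  x = 2: f ≡ 0 at y ∈ {2}; g ≡ 0 at y ∈ {8}; common: ∅.
  x = 3: f ≡ 0 at y ∈ {8}; g ≡ 0 at y ∈ {0}; common: ∅.
  x = 4: f ≡ 0 at y ∈ {3}; g ≡ 0 at y ∈ {3}; common: {3}.
  x = 5: f ≡ 0 at y ∈ {9}; g ≡ 0 at y ∈ {6}; common: ∅.
  x = 6: f ≡ 0 at y ∈ {4}; g ≡ 0 at y ∈ {9}; common: ∅.
  x = 7: f ≡ 0 at y ∈ {10}; g ≡ 0 at y ∈ {1}; common: ∅.
  x = 8: f ≡ 0 at y ∈ {5}; g ≡ 0 at y ∈ {4}; common: ∅.
  x = 9: f ≡ 0 at y ∈ {0}; g ≡ 0 at y ∈ {7}; common: ∅.
  x = 10: f ≡ 0 at y ∈ {6}; g ≡ 0 at y ∈ {10}; common: ∅.
Collecting: common zeros = {(4, 3)}, so the count is 1.
Comparison with the Bézout bound: 1 ≤ 1 = deg(f)·deg(g), as expected for curves with no common component (the bound is attained).


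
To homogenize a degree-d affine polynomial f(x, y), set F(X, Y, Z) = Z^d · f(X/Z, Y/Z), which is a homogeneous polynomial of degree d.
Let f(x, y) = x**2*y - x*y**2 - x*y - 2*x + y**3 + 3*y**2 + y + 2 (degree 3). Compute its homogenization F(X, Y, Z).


F(X, Y, Z) = X**2*Y - X*Y**2 - X*Y*Z - 2*X*Z**2 + Y**3 + 3*Y**2*Z + Y*Z**2 + 2*Z**3

deg(f) = 3.
Substitute x = X/Z, y = Y/Z into f, then multiply by Z^3.
  monomial 1·x^2·y^1 ↦ 1·X^2·Y^1·Z^0.
  monomial -1·x^1·y^2 ↦ -1·X^1·Y^2·Z^0.
  monomial -1·x^1·y^1 ↦ -1·X^1·Y^1·Z^1.
  monomial -2·x^1·y^0 ↦ -2·X^1·Y^0·Z^2.
  monomial 1·x^0·y^3 ↦ 1·X^0·Y^3·Z^0.
  monomial 3·x^0·y^2 ↦ 3·X^0·Y^2·Z^1.
  monomial 1·x^0·y^1 ↦ 1·X^0·Y^1·Z^2.
  monomial 2·x^0·y^0 ↦ 2·X^0·Y^0·Z^3.
Collecting: F(X, Y, Z) = X**2*Y - X*Y**2 - X*Y*Z - 2*X*Z**2 + Y**3 + 3*Y**2*Z + Y*Z**2 + 2*Z**3.


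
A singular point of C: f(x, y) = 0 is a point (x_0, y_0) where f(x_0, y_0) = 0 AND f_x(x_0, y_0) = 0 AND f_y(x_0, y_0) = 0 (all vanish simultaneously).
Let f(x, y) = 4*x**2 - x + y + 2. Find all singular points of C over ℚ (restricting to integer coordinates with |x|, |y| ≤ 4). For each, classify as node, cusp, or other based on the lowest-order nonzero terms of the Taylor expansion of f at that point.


No singular points in the scanned grid; C is smooth there.

Compute partial derivatives:
  f_x = 8*x - 1.
  f_y = 1.
f_y = 1 is a nonzero constant, so f_y never vanishes: no point (x, y) can satisfy f = f_x = f_y = 0. In particular no (x, y) ∈ {−4, ..., 4}² is singular; the curve is smooth.


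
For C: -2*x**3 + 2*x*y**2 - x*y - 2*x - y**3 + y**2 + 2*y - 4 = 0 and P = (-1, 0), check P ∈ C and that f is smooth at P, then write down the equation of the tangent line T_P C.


Tangent line at P: -8*x + 3*y - 8 = 0.

Step 1: f(-1, 0) = 0, so P lies on C.
Step 2: partial derivatives
  f_x(x, y) = -6*x**2 + 2*y**2 - y - 2, f_y(x, y) = 4*x*y - x - 3*y**2 + 2*y + 2.
  f_x(P) = -8, f_y(P) = 3 (gradient nonzero, so P is smooth).
Step 3: tangent line at P: -8·(x − -1) + 3·(y − 0) = 0.
Expanding: -8*x + 3*y - 8 = 0.


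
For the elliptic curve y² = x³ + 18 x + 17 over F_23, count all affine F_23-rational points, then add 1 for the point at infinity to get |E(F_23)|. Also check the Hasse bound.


Affine points = {(1, 6), (1, 17), (3, 11), (3, 12), (5, 5), (5, 18), (7, 7), (7, 16), (8, 11), (8, 12), (10, 1), (10, 22), (12, 11), (12, 12), (14, 0), (16, 10), (16, 13), (18, 3), (18, 20)}; affine count = 19; |E(F_23)| = 20.

Discriminant check: Δ ∝ 4a³ + 27b² = 4·18³ + 27·17² = 4·5832 + 27·289 ≡ 12 (mod 23). Nonzero ⇒ E is nonsingular.
For each x ∈ F_23, compute rhs = x³ + 18·x + 17 mod 23, then count y ∈ F_23 with y² ≡ rhs.
  x = 0: rhs = 17, matching y values: none (0 points).
  x = 1: rhs = 13, matching y values: 6, 17 (2 points).
  x = 2: rhs = 15, matching y values: none (0 points).
  x = 3: rhs = 6, matching y values: 11, 12 (2 points).
  x = 4: rhs = 15, matching y values: none (0 points).
  x = 5: rhs = 2, matching y values: 5, 18 (2 points).
  x = 6: rhs = 19, matching y values: none (0 points).
  x = 7: rhs = 3, matching y values: 7, 16 (2 points).
  x = 8: rhs = 6, matching y values: 11, 12 (2 points).
  x = 9: rhs = 11, matching y values: none (0 points).
  x = 10: rhs = 1, matching y values: 1, 22 (2 points).
  x = 11: rhs = 5, matching y values: none (0 points).
  x = 12: rhs = 6, matching y values: 11, 12 (2 points).
  x = 13: rhs = 10, matching y values: none (0 points).
  x = 14: rhs = 0, matching y values: 0 (1 points).
  x = 15: rhs = 5, matching y values: none (0 points).
  x = 16: rhs = 8, matching y values: 10, 13 (2 points).
  x = 17: rhs = 15, matching y values: none (0 points).
  x = 18: rhs = 9, matching y values: 3, 20 (2 points).
  x = 19: rhs = 19, matching y values: none (0 points).
  x = 20: rhs = 5, matching y values: none (0 points).
  x = 21: rhs = 19, matching y values: none (0 points).
  x = 22: rhs = 21, matching y values: none (0 points).
Total affine count: 19.
Full point count |E(F_23)| = 19 + 1 = 20.
Hasse bound: |20 − (23+1)| = |-4| = 4 ≤ 2√23 ≈ 9.5917 ✓.


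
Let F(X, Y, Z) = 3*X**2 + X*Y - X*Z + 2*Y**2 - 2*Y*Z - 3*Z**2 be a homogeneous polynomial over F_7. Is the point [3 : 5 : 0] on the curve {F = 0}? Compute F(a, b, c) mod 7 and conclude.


F(3,5,0) ≡ 1 (mod 7); P is NOT on the curve.

Evaluate F(3, 5, 0) term-by-term (mod 7).
  3*X**2 ↦ 3·9·1·1 = 27
  X*Y ↦ 1·3·5·1 = 15
  -X*Z ↦ -1·3·1·0 = 0
  2*Y**2 ↦ 2·1·25·1 = 50
  -2*Y*Z ↦ -2·1·5·0 = 0
  -3*Z**2 ↦ -3·1·1·0 = 0
Sum: F(3, 5, 0) = (27) + (15) + (0) + (50) + (0) + (0) = 92.
Reducing mod 7: 92 ≡ 1 (mod 7).
Since F(a, b, c) ≡ 1 ≠ 0 (mod 7), P does NOT lie on the curve.


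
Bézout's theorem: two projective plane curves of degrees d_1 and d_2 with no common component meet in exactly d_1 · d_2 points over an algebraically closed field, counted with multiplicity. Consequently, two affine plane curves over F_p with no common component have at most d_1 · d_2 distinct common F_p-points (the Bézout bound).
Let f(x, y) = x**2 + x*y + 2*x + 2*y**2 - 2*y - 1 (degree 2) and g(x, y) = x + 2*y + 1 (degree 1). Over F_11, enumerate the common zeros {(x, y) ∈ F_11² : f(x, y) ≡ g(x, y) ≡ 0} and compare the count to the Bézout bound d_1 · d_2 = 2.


Common zeros: ∅; count = 0; Bézout bound = 2.

deg(f) = 2, deg(g) = 1, so Bézout bound = 2.
Scan x ∈ F_11. For each x, list the y ∈ F_11 with f(x, y) ≡ 0 and those with g(x, y) ≡ 0 (mod 11); the common zeros in that column are the intersection.
  x = 0: f ≡ 0 at y ∈ {3, 9}; g ≡ 0 at y ∈ {5}; common: ∅.
  x = 1: f ≡ 0 at y ∈ ∅; g ≡ 0 at y ∈ {10}; common: ∅.
  x = 2: f ≡ 0 at y ∈ ∅; g ≡ 0 at y ∈ {4}; common: ∅.
  x = 3: f ≡ 0 at y ∈ ∅; g ≡ 0 at y ∈ {9}; common: ∅.
  x = 4: f ≡ 0 at y ∈ ∅; g ≡ 0 at y ∈ {3}; common: ∅.
  x = 5: f ≡ 0 at y ∈ {5, 10}; g ≡ 0 at y ∈ {8}; common: ∅.
  x = 6: f ≡ 0 at y ∈ {3, 6}; g ≡ 0 at y ∈ {2}; common: ∅.
  x = 7: f ≡ 0 at y ∈ ∅; g ≡ 0 at y ∈ {7}; common: ∅.
  x = 8: f ≡ 0 at y ∈ {2, 6}; g ≡ 0 at y ∈ {1}; common: ∅.
  x = 9: f ≡ 0 at y ∈ ∅; g ≡ 0 at y ∈ {6}; common: ∅.
  x = 10: f ≡ 0 at y ∈ {2, 5}; g ≡ 0 at y ∈ {0}; common: ∅.
Collecting: common zeros = ∅, so the count is 0.
Comparison with the Bézout bound: 0 ≤ 2 = deg(f)·deg(g), as expected for curves with no common component (the affine F_11-count falls short of the bound because intersections may lie at infinity, over extension fields, or carry multiplicity).


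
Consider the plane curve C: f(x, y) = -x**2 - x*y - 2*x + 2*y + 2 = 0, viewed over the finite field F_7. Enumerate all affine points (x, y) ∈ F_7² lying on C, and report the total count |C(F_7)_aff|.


Affine F_7-points: {(0, 6), (1, 1), (3, 1), (4, 3), (5, 3), (6, 6)}; count = 6.

For each of the 49 pairs (x, y) ∈ F_7², evaluate f(x, y) mod 7. Record the zeros.
  x = 0: [0↦2, 1↦4, 2↦6, 3↦1, 4↦3, 5↦5, 6↦0]  zeros at y ∈ {6}
  x = 1: [0↦6, 1↦0, 2↦1, 3↦2, 4↦3, 5↦4, 6↦5]  zeros at y ∈ {1}
  x = 2: [0↦1, 1↦1, 2↦1, 3↦1, 4↦1, 5↦1, 6↦1]  zeros at y ∈ ∅
  x = 3: [0↦1, 1↦0, 2↦6, 3↦5, 4↦4, 5↦3, 6↦2]  zeros at y ∈ {1}
  x = 4: [0↦6, 1↦4, 2↦2, 3↦0, 4↦5, 5↦3, 6↦1]  zeros at y ∈ {3}
  x = 5: [0↦2, 1↦6, 2↦3, 3↦0, 4↦4, 5↦1, 6↦5]  zeros at y ∈ {3}
  x = 6: [0↦3, 1↦6, 2↦2, 3↦5, 4↦1, 5↦4, 6↦0]  zeros at y ∈ {6}
Collecting zeros: affine points = {(0, 6), (1, 1), (3, 1), (4, 3), (5, 3), (6, 6)}.
Total count |C(F_7)_aff| = 6.


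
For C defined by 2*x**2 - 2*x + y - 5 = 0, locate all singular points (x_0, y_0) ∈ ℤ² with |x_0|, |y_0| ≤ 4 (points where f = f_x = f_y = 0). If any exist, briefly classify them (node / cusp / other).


No singular points in the scanned grid; C is smooth there.

Compute partial derivatives:
  f_x = 4*x - 2.
  f_y = 1.
f_y = 1 is a nonzero constant, so f_y never vanishes: no point (x, y) can satisfy f = f_x = f_y = 0. In particular no (x, y) ∈ {−4, ..., 4}² is singular; the curve is smooth.


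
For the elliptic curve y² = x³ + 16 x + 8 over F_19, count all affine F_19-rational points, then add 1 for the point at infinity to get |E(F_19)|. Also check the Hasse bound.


Affine points = {(1, 5), (1, 14), (3, 8), (3, 11), (5, 2), (5, 17), (6, 4), (6, 15), (7, 8), (7, 11), (9, 8), (9, 11), (10, 3), (10, 16), (12, 3), (12, 16), (13, 0), (16, 3), (16, 16), (17, 5), (17, 14)}; affine count = 21; |E(F_19)| = 22.

Discriminant check: Δ ∝ 4a³ + 27b² = 4·16³ + 27·8² = 4·4096 + 27·64 ≡ 5 (mod 19). Nonzero ⇒ E is nonsingular.
For each x ∈ F_19, compute rhs = x³ + 16·x + 8 mod 19, then count y ∈ F_19 with y² ≡ rhs.
  x = 0: rhs = 8, matching y values: none (0 points).
  x = 1: rhs = 6, matching y values: 5, 14 (2 points).
  x = 2: rhs = 10, matching y values: none (0 points).
  x = 3: rhs = 7, matching y values: 8, 11 (2 points).
  x = 4: rhs = 3, matching y values: none (0 points).
  x = 5: rhs = 4, matching y values: 2, 17 (2 points).
  x = 6: rhs = 16, matching y values: 4, 15 (2 points).
  x = 7: rhs = 7, matching y values: 8, 11 (2 points).
  x = 8: rhs = 2, matching y values: none (0 points).
  x = 9: rhs = 7, matching y values: 8, 11 (2 points).
  x = 10: rhs = 9, matching y values: 3, 16 (2 points).
  x = 11: rhs = 14, matching y values: none (0 points).
  x = 12: rhs = 9, matching y values: 3, 16 (2 points).
  x = 13: rhs = 0, matching y values: 0 (1 points).
  x = 14: rhs = 12, matching y values: none (0 points).
  x = 15: rhs = 13, matching y values: none (0 points).
  x = 16: rhs = 9, matching y values: 3, 16 (2 points).
  x = 17: rhs = 6, matching y values: 5, 14 (2 points).
  x = 18: rhs = 10, matching y values: none (0 points).
Total affine count: 21.
Full point count |E(F_19)| = 21 + 1 = 22.
Hasse bound: |22 − (19+1)| = |2| = 2 ≤ 2√19 ≈ 8.7178 ✓.


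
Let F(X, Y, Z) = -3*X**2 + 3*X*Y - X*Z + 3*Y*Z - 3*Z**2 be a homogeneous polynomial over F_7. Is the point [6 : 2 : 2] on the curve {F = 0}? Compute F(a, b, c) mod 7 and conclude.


F(6,2,2) ≡ 0 (mod 7); P is on the curve.

Evaluate F(6, 2, 2) term-by-term (mod 7).
  -3*X**2 ↦ -3·36·1·1 = -108
  3*X*Y ↦ 3·6·2·1 = 36
  -X*Z ↦ -1·6·1·2 = -12
  3*Y*Z ↦ 3·1·2·2 = 12
  -3*Z**2 ↦ -3·1·1·4 = -12
Sum: F(6, 2, 2) = (-108) + (36) + (-12) + (12) + (-12) = -84.
Reducing mod 7: -84 ≡ 0 (mod 7).
Since F(a, b, c) ≡ 0 (mod 7), P lies on the curve.


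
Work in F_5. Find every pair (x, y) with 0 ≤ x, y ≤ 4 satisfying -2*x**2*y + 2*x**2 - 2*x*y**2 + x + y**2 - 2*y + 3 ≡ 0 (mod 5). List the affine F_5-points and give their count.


Affine F_5-points: {(1, 3), (2, 1), (2, 4)}; count = 3.

For each of the 25 pairs (x, y) ∈ F_5², evaluate f(x, y) mod 5. Record the zeros.
  x = 0: [0↦3, 1↦2, 2↦3, 3↦1, 4↦1]  zeros at y ∈ ∅
  x = 1: [0↦1, 1↦1, 2↦4, 3↦0, 4↦4]  zeros at y ∈ {3}
  x = 2: [0↦3, 1↦0, 2↦1, 3↦1, 4↦0]  zeros at y ∈ {1, 4}
  x = 3: [0↦4, 1↦4, 2↦4, 3↦4, 4↦4]  zeros at y ∈ ∅
  x = 4: [0↦4, 1↦3, 2↦3, 3↦4, 4↦1]  zeros at y ∈ ∅
Collecting zeros: affine points = {(1, 3), (2, 1), (2, 4)}.
Total count |C(F_5)_aff| = 3.


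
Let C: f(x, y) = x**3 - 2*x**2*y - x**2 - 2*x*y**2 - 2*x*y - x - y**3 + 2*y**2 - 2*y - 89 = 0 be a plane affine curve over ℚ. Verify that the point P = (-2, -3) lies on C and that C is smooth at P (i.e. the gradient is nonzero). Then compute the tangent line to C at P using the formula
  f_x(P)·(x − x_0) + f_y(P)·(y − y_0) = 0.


Tangent line at P: -21*x - 69*y - 249 = 0.

Step 1: f(-2, -3) = 0, so P lies on C.
Step 2: partial derivatives
  f_x(x, y) = 3*x**2 - 4*x*y - 2*x - 2*y**2 - 2*y - 1, f_y(x, y) = -2*x**2 - 4*x*y - 2*x - 3*y**2 + 4*y - 2.
  f_x(P) = -21, f_y(P) = -69 (gradient nonzero, so P is smooth).
Step 3: tangent line at P: -21·(x − -2) + -69·(y − -3) = 0.
Expanding: -21*x - 69*y - 249 = 0.


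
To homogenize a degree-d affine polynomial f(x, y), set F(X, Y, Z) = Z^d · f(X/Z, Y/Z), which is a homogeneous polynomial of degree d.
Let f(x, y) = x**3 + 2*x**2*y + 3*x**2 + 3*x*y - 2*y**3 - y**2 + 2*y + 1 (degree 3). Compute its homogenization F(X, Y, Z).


F(X, Y, Z) = X**3 + 2*X**2*Y + 3*X**2*Z + 3*X*Y*Z - 2*Y**3 - Y**2*Z + 2*Y*Z**2 + Z**3

deg(f) = 3.
Substitute x = X/Z, y = Y/Z into f, then multiply by Z^3.
  monomial 1·x^3·y^0 ↦ 1·X^3·Y^0·Z^0.
  monomial 2·x^2·y^1 ↦ 2·X^2·Y^1·Z^0.
  monomial 3·x^2·y^0 ↦ 3·X^2·Y^0·Z^1.
  monomial 3·x^1·y^1 ↦ 3·X^1·Y^1·Z^1.
  monomial -2·x^0·y^3 ↦ -2·X^0·Y^3·Z^0.
  monomial -1·x^0·y^2 ↦ -1·X^0·Y^2·Z^1.
  monomial 2·x^0·y^1 ↦ 2·X^0·Y^1·Z^2.
  monomial 1·x^0·y^0 ↦ 1·X^0·Y^0·Z^3.
Collecting: F(X, Y, Z) = X**3 + 2*X**2*Y + 3*X**2*Z + 3*X*Y*Z - 2*Y**3 - Y**2*Z + 2*Y*Z**2 + Z**3.


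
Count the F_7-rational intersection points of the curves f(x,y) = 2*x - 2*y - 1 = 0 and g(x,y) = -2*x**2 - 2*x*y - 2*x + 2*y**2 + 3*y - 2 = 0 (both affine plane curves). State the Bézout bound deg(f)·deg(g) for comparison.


Common zeros: {(3, 6), (4, 0)}; count = 2; Bézout bound = 2.

deg(f) = 1, deg(g) = 2, so Bézout bound = 2.
Scan x ∈ F_7. For each x, list the y ∈ F_7 with f(x, y) ≡ 0 and those with g(x, y) ≡ 0 (mod 7); the common zeros in that column are the intersection.
  x = 0: f ≡ 0 at y ∈ {3}; g ≡ 0 at y ∈ {4, 5}; common: ∅.
  x = 1: f ≡ 0 at y ∈ {4}; g ≡ 0 at y ∈ {5}; common: ∅.
  x = 2: f ≡ 0 at y ∈ {5}; g ≡ 0 at y ∈ {0, 4}; common: ∅.
  x = 3: f ≡ 0 at y ∈ {6}; g ≡ 0 at y ∈ {6}; common: {6}.
  x = 4: f ≡ 0 at y ∈ {0}; g ≡ 0 at y ∈ {0, 6}; common: {0}.
  x = 5: f ≡ 0 at y ∈ {1}; g ≡ 0 at y ∈ ∅; common: ∅.
  x = 6: f ≡ 0 at y ∈ {2}; g ≡ 0 at y ∈ ∅; common: ∅.
Collecting: common zeros = {(3, 6), (4, 0)}, so the count is 2.
Comparison with the Bézout bound: 2 ≤ 2 = deg(f)·deg(g), as expected for curves with no common component (the bound is attained).


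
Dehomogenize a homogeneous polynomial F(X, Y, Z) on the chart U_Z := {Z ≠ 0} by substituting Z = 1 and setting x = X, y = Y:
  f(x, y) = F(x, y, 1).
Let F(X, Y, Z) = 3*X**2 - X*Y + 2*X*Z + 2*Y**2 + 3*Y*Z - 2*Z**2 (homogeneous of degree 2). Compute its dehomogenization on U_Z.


f(x, y) = 3*x**2 - x*y + 2*x + 2*y**2 + 3*y - 2

On U_Z we set Z = 1. Each monomial c·X^i·Y^j·Z^k in F becomes c·x^i·y^j·1^k = c·x^i·y^j.
Substituting Z = 1: F(X, Y, 1) = 3*x**2 - x*y + 2*x + 2*y**2 + 3*y - 2.
Note: deg(f) ≤ deg(F) = 2; strict inequality happens when F is divisible by Z (lost terms).


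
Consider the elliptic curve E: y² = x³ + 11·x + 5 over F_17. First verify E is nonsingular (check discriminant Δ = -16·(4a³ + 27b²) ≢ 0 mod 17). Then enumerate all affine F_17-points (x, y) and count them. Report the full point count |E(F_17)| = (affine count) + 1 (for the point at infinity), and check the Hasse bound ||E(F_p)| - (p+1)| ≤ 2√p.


Affine points = {(1, 0), (2, 1), (2, 16), (5, 7), (5, 10), (6, 7), (6, 10), (7, 0), (9, 0), (13, 4), (13, 13), (14, 8), (14, 9), (15, 3), (15, 14)}; affine count = 15; |E(F_17)| = 16.

Discriminant check: Δ ∝ 4a³ + 27b² = 4·11³ + 27·5² = 4·1331 + 27·25 ≡ 15 (mod 17). Nonzero ⇒ E is nonsingular.
For each x ∈ F_17, compute rhs = x³ + 11·x + 5 mod 17, then count y ∈ F_17 with y² ≡ rhs.
  x = 0: rhs = 5, matching y values: none (0 points).
  x = 1: rhs = 0, matching y values: 0 (1 points).
  x = 2: rhs = 1, matching y values: 1, 16 (2 points).
  x = 3: rhs = 14, matching y values: none (0 points).
  x = 4: rhs = 11, matching y values: none (0 points).
  x = 5: rhs = 15, matching y values: 7, 10 (2 points).
  x = 6: rhs = 15, matching y values: 7, 10 (2 points).
  x = 7: rhs = 0, matching y values: 0 (1 points).
  x = 8: rhs = 10, matching y values: none (0 points).
  x = 9: rhs = 0, matching y values: 0 (1 points).
  x = 10: rhs = 10, matching y values: none (0 points).
  x = 11: rhs = 12, matching y values: none (0 points).
  x = 12: rhs = 12, matching y values: none (0 points).
  x = 13: rhs = 16, matching y values: 4, 13 (2 points).
  x = 14: rhs = 13, matching y values: 8, 9 (2 points).
  x = 15: rhs = 9, matching y values: 3, 14 (2 points).
  x = 16: rhs = 10, matching y values: none (0 points).
Total affine count: 15.
Full point count |E(F_17)| = 15 + 1 = 16.
Hasse bound: |16 − (17+1)| = |-2| = 2 ≤ 2√17 ≈ 8.2462 ✓.


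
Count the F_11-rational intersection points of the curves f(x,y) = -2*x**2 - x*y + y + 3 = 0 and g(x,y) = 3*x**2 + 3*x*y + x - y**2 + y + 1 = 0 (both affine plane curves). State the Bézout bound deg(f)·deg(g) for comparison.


Common zeros: {(0, 8)}; count = 1; Bézout bound = 4.

deg(f) = 2, deg(g) = 2, so Bézout bound = 4.
Scan x ∈ F_11. For each x, list the y ∈ F_11 with f(x, y) ≡ 0 and those with g(x, y) ≡ 0 (mod 11); the common zeros in that column are the intersection.
  x = 0: f ≡ 0 at y ∈ {8}; g ≡ 0 at y ∈ {4, 8}; common: {8}.
  x = 1: f ≡ 0 at y ∈ ∅; g ≡ 0 at y ∈ {5, 10}; common: ∅.
  x = 2: f ≡ 0 at y ∈ {6}; g ≡ 0 at y ∈ ∅; common: ∅.
  x = 3: f ≡ 0 at y ∈ {9}; g ≡ 0 at y ∈ {4, 6}; common: ∅.
  x = 4: f ≡ 0 at y ∈ {5}; g ≡ 0 at y ∈ ∅; common: ∅.
  x = 5: f ≡ 0 at y ∈ {2}; g ≡ 0 at y ∈ ∅; common: ∅.
  x = 6: f ≡ 0 at y ∈ {6}; g ≡ 0 at y ∈ ∅; common: ∅.
  x = 7: f ≡ 0 at y ∈ {8}; g ≡ 0 at y ∈ {1, 10}; common: ∅.
  x = 8: f ≡ 0 at y ∈ {1}; g ≡ 0 at y ∈ ∅; common: ∅.
  x = 9: f ≡ 0 at y ∈ {9}; g ≡ 0 at y ∈ {0, 6}; common: ∅.
  x = 10: f ≡ 0 at y ∈ {5}; g ≡ 0 at y ∈ {1, 8}; common: ∅.
Collecting: common zeros = {(0, 8)}, so the count is 1.
Comparison with the Bézout bound: 1 ≤ 4 = deg(f)·deg(g), as expected for curves with no common component (the affine F_11-count falls short of the bound because intersections may lie at infinity, over extension fields, or carry multiplicity).


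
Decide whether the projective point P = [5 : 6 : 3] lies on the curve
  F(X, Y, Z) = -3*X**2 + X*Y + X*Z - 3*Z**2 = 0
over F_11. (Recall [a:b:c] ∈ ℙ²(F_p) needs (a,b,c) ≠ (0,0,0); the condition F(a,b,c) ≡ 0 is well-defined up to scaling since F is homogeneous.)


F(5,6,3) ≡ 9 (mod 11); P is NOT on the curve.

Evaluate F(5, 6, 3) term-by-term (mod 11).
  -3*X**2 ↦ -3·25·1·1 = -75
  X*Y ↦ 1·5·6·1 = 30
  X*Z ↦ 1·5·1·3 = 15
  -3*Z**2 ↦ -3·1·1·9 = -27
Sum: F(5, 6, 3) = (-75) + (30) + (15) + (-27) = -57.
Reducing mod 11: -57 ≡ 9 (mod 11).
Since F(a, b, c) ≡ 9 ≠ 0 (mod 11), P does NOT lie on the curve.


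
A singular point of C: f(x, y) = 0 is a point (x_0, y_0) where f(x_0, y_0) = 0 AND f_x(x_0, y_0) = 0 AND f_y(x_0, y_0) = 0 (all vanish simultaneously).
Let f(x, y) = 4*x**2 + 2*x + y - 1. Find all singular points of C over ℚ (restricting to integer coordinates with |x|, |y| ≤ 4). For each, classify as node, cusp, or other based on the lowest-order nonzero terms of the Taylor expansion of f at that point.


No singular points in the scanned grid; C is smooth there.

Compute partial derivatives:
  f_x = 8*x + 2.
  f_y = 1.
f_y = 1 is a nonzero constant, so f_y never vanishes: no point (x, y) can satisfy f = f_x = f_y = 0. In particular no (x, y) ∈ {−4, ..., 4}² is singular; the curve is smooth.


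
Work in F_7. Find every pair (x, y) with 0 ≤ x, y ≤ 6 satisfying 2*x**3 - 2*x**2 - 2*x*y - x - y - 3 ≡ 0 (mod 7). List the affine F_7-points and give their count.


Affine F_7-points: {(0, 4), (1, 1), (2, 2), (4, 6), (5, 6), (6, 6)}; count = 6.

For each of the 49 pairs (x, y) ∈ F_7², evaluate f(x, y) mod 7. Record the zeros.
  x = 0: [0↦4, 1↦3, 2↦2, 3↦1, 4↦0, 5↦6, 6↦5]  zeros at y ∈ {4}
  x = 1: [0↦3, 1↦0, 2↦4, 3↦1, 4↦5, 5↦2, 6↦6]  zeros at y ∈ {1}
  x = 2: [0↦3, 1↦5, 2↦0, 3↦2, 4↦4, 5↦6, 6↦1]  zeros at y ∈ {2}
  x = 3: [0↦2, 1↦2, 2↦2, 3↦2, 4↦2, 5↦2, 6↦2]  zeros at y ∈ ∅
  x = 4: [0↦5, 1↦3, 2↦1, 3↦6, 4↦4, 5↦2, 6↦0]  zeros at y ∈ {6}
  x = 5: [0↦3, 1↦6, 2↦2, 3↦5, 4↦1, 5↦4, 6↦0]  zeros at y ∈ {6}
  x = 6: [0↦1, 1↦2, 2↦3, 3↦4, 4↦5, 5↦6, 6↦0]  zeros at y ∈ {6}
Collecting zeros: affine points = {(0, 4), (1, 1), (2, 2), (4, 6), (5, 6), (6, 6)}.
Total count |C(F_7)_aff| = 6.


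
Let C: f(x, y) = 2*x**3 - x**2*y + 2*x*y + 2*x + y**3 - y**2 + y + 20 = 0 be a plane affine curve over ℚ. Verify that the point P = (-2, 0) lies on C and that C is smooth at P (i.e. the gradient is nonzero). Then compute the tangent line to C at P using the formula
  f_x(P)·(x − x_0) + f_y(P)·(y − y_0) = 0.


Tangent line at P: 26*x - 7*y + 52 = 0.

Step 1: f(-2, 0) = 0, so P lies on C.
Step 2: partial derivatives
  f_x(x, y) = 6*x**2 - 2*x*y + 2*y + 2, f_y(x, y) = -x**2 + 2*x + 3*y**2 - 2*y + 1.
  f_x(P) = 26, f_y(P) = -7 (gradient nonzero, so P is smooth).
Step 3: tangent line at P: 26·(x − -2) + -7·(y − 0) = 0.
Expanding: 26*x - 7*y + 52 = 0.
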